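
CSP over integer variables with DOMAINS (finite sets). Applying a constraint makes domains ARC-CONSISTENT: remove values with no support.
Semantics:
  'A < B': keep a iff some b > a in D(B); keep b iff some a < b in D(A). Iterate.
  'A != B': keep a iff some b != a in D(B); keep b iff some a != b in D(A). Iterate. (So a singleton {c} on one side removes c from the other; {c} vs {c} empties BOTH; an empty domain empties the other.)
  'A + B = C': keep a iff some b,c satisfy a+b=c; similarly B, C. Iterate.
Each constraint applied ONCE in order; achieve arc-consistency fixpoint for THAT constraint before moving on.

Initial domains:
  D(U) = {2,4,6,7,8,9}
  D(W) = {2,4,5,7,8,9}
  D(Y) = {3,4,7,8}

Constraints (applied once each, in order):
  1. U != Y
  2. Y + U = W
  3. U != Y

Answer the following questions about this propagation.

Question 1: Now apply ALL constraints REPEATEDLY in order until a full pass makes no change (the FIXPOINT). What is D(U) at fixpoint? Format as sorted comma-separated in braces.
Answer: {2,4,6}

Derivation:
pass 0 (initial): D(U)={2,4,6,7,8,9}
pass 1: U {2,4,6,7,8,9}->{2,4,6}; W {2,4,5,7,8,9}->{5,7,8,9}; Y {3,4,7,8}->{3,4,7}
pass 2: no change
Fixpoint after 2 passes: D(U) = {2,4,6}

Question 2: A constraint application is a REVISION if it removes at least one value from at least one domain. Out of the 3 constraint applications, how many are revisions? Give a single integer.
Answer: 1

Derivation:
Constraint 1 (U != Y) on D(U)={2,4,6,7,8,9} D(Y)={3,4,7,8}: no change => not a revision
Constraint 2 (Y + U = W) on D(Y)={3,4,7,8} D(U)={2,4,6,7,8,9} D(W)={2,4,5,7,8,9}: Y {3,4,7,8}->{3,4,7}; U {2,4,6,7,8,9}->{2,4,6}; W {2,4,5,7,8,9}->{5,7,8,9} => REVISION
Constraint 3 (U != Y) on D(U)={2,4,6} D(Y)={3,4,7}: no change => not a revision
Total revisions = 1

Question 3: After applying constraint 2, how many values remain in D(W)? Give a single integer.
Answer: 4

Derivation:
Constraint 1 (U != Y) on D(U)={2,4,6,7,8,9} D(Y)={3,4,7,8}: no change
Constraint 2 (Y + U = W) on D(Y)={3,4,7,8} D(U)={2,4,6,7,8,9} D(W)={2,4,5,7,8,9}: Y {3,4,7,8}->{3,4,7}; U {2,4,6,7,8,9}->{2,4,6}; W {2,4,5,7,8,9}->{5,7,8,9}
So after constraint 2: D(W)={5,7,8,9}, size = 4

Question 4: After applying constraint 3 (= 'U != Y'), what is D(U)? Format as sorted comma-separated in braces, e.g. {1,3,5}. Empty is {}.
Answer: {2,4,6}

Derivation:
Constraint 1 (U != Y) on D(U)={2,4,6,7,8,9} D(Y)={3,4,7,8}: no change
Constraint 2 (Y + U = W) on D(Y)={3,4,7,8} D(U)={2,4,6,7,8,9} D(W)={2,4,5,7,8,9}: Y {3,4,7,8}->{3,4,7}; U {2,4,6,7,8,9}->{2,4,6}; W {2,4,5,7,8,9}->{5,7,8,9}
Constraint 3 (U != Y) on D(U)={2,4,6} D(Y)={3,4,7}: no change
So after constraint 3: D(U) = {2,4,6}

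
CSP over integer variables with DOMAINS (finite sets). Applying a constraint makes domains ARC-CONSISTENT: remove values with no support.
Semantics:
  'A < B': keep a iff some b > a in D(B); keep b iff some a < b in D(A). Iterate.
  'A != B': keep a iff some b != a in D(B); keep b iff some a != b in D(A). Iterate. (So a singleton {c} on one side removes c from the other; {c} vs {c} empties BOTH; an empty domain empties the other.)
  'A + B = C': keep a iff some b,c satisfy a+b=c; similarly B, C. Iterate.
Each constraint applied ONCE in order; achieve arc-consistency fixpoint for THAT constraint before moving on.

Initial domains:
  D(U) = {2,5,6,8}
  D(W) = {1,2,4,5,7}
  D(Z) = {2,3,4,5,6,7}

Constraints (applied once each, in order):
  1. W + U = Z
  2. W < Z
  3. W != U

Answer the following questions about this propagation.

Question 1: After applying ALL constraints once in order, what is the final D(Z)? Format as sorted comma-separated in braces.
Constraint 1 (W + U = Z) on D(W)={1,2,4,5,7} D(U)={2,5,6,8} D(Z)={2,3,4,5,6,7}: W {1,2,4,5,7}->{1,2,4,5}; U {2,5,6,8}->{2,5,6}; Z {2,3,4,5,6,7}->{3,4,6,7}
Constraint 2 (W < Z) on D(W)={1,2,4,5} D(Z)={3,4,6,7}: no change
Constraint 3 (W != U) on D(W)={1,2,4,5} D(U)={2,5,6}: no change
So after all 3 constraints: D(Z) = {3,4,6,7}

Answer: {3,4,6,7}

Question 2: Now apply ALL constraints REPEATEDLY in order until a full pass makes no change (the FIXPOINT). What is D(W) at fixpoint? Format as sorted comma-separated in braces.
pass 0 (initial): D(W)={1,2,4,5,7}
pass 1: U {2,5,6,8}->{2,5,6}; W {1,2,4,5,7}->{1,2,4,5}; Z {2,3,4,5,6,7}->{3,4,6,7}
pass 2: no change
Fixpoint after 2 passes: D(W) = {1,2,4,5}

Answer: {1,2,4,5}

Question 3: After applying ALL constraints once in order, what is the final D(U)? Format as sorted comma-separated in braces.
Constraint 1 (W + U = Z) on D(W)={1,2,4,5,7} D(U)={2,5,6,8} D(Z)={2,3,4,5,6,7}: W {1,2,4,5,7}->{1,2,4,5}; U {2,5,6,8}->{2,5,6}; Z {2,3,4,5,6,7}->{3,4,6,7}
Constraint 2 (W < Z) on D(W)={1,2,4,5} D(Z)={3,4,6,7}: no change
Constraint 3 (W != U) on D(W)={1,2,4,5} D(U)={2,5,6}: no change
So after all 3 constraints: D(U) = {2,5,6}

Answer: {2,5,6}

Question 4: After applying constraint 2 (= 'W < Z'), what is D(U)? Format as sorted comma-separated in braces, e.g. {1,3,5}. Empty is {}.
Answer: {2,5,6}

Derivation:
Constraint 1 (W + U = Z) on D(W)={1,2,4,5,7} D(U)={2,5,6,8} D(Z)={2,3,4,5,6,7}: W {1,2,4,5,7}->{1,2,4,5}; U {2,5,6,8}->{2,5,6}; Z {2,3,4,5,6,7}->{3,4,6,7}
Constraint 2 (W < Z) on D(W)={1,2,4,5} D(Z)={3,4,6,7}: no change
So after constraint 2: D(U) = {2,5,6}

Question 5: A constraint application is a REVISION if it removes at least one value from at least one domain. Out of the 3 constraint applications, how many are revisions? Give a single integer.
Answer: 1

Derivation:
Constraint 1 (W + U = Z) on D(W)={1,2,4,5,7} D(U)={2,5,6,8} D(Z)={2,3,4,5,6,7}: W {1,2,4,5,7}->{1,2,4,5}; U {2,5,6,8}->{2,5,6}; Z {2,3,4,5,6,7}->{3,4,6,7} => REVISION
Constraint 2 (W < Z) on D(W)={1,2,4,5} D(Z)={3,4,6,7}: no change => not a revision
Constraint 3 (W != U) on D(W)={1,2,4,5} D(U)={2,5,6}: no change => not a revision
Total revisions = 1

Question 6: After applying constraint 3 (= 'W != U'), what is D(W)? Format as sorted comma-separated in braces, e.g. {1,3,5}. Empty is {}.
Constraint 1 (W + U = Z) on D(W)={1,2,4,5,7} D(U)={2,5,6,8} D(Z)={2,3,4,5,6,7}: W {1,2,4,5,7}->{1,2,4,5}; U {2,5,6,8}->{2,5,6}; Z {2,3,4,5,6,7}->{3,4,6,7}
Constraint 2 (W < Z) on D(W)={1,2,4,5} D(Z)={3,4,6,7}: no change
Constraint 3 (W != U) on D(W)={1,2,4,5} D(U)={2,5,6}: no change
So after constraint 3: D(W) = {1,2,4,5}

Answer: {1,2,4,5}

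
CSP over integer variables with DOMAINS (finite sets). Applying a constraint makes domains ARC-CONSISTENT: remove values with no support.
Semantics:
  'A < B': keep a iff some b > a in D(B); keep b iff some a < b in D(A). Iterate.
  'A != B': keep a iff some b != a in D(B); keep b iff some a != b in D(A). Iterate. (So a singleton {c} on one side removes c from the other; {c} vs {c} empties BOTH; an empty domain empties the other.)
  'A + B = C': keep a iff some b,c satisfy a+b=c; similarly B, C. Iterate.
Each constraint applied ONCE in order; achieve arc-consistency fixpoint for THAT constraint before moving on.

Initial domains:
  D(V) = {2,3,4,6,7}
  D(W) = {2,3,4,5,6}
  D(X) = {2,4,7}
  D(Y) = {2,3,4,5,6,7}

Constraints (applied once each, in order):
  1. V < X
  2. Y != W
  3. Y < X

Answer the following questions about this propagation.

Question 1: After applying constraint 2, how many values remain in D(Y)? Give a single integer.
Constraint 1 (V < X) on D(V)={2,3,4,6,7} D(X)={2,4,7}: V {2,3,4,6,7}->{2,3,4,6}; X {2,4,7}->{4,7}
Constraint 2 (Y != W) on D(Y)={2,3,4,5,6,7} D(W)={2,3,4,5,6}: no change
So after constraint 2: D(Y)={2,3,4,5,6,7}, size = 6

Answer: 6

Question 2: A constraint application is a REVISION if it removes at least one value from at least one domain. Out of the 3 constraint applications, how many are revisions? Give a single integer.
Constraint 1 (V < X) on D(V)={2,3,4,6,7} D(X)={2,4,7}: V {2,3,4,6,7}->{2,3,4,6}; X {2,4,7}->{4,7} => REVISION
Constraint 2 (Y != W) on D(Y)={2,3,4,5,6,7} D(W)={2,3,4,5,6}: no change => not a revision
Constraint 3 (Y < X) on D(Y)={2,3,4,5,6,7} D(X)={4,7}: Y {2,3,4,5,6,7}->{2,3,4,5,6} => REVISION
Total revisions = 2

Answer: 2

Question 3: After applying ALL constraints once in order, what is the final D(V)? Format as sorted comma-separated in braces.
Answer: {2,3,4,6}

Derivation:
Constraint 1 (V < X) on D(V)={2,3,4,6,7} D(X)={2,4,7}: V {2,3,4,6,7}->{2,3,4,6}; X {2,4,7}->{4,7}
Constraint 2 (Y != W) on D(Y)={2,3,4,5,6,7} D(W)={2,3,4,5,6}: no change
Constraint 3 (Y < X) on D(Y)={2,3,4,5,6,7} D(X)={4,7}: Y {2,3,4,5,6,7}->{2,3,4,5,6}
So after all 3 constraints: D(V) = {2,3,4,6}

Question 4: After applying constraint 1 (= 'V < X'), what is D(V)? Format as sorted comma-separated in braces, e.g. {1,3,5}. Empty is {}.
Constraint 1 (V < X) on D(V)={2,3,4,6,7} D(X)={2,4,7}: V {2,3,4,6,7}->{2,3,4,6}; X {2,4,7}->{4,7}
So after constraint 1: D(V) = {2,3,4,6}

Answer: {2,3,4,6}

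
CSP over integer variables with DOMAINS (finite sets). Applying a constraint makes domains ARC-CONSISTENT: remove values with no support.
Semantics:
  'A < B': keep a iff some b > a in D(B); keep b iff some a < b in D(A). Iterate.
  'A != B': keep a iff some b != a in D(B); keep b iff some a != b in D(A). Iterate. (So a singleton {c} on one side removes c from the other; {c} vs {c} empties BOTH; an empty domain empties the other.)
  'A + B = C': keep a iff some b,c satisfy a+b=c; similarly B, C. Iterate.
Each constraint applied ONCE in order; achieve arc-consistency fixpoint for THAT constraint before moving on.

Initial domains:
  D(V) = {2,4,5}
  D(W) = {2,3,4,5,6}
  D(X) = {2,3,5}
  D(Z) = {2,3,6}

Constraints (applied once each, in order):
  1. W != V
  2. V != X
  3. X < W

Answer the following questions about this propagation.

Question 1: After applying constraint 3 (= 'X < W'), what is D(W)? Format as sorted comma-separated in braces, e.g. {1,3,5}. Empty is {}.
Constraint 1 (W != V) on D(W)={2,3,4,5,6} D(V)={2,4,5}: no change
Constraint 2 (V != X) on D(V)={2,4,5} D(X)={2,3,5}: no change
Constraint 3 (X < W) on D(X)={2,3,5} D(W)={2,3,4,5,6}: W {2,3,4,5,6}->{3,4,5,6}
So after constraint 3: D(W) = {3,4,5,6}

Answer: {3,4,5,6}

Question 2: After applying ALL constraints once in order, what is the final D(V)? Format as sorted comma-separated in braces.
Constraint 1 (W != V) on D(W)={2,3,4,5,6} D(V)={2,4,5}: no change
Constraint 2 (V != X) on D(V)={2,4,5} D(X)={2,3,5}: no change
Constraint 3 (X < W) on D(X)={2,3,5} D(W)={2,3,4,5,6}: W {2,3,4,5,6}->{3,4,5,6}
So after all 3 constraints: D(V) = {2,4,5}

Answer: {2,4,5}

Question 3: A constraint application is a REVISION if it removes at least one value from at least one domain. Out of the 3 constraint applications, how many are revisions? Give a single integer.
Answer: 1

Derivation:
Constraint 1 (W != V) on D(W)={2,3,4,5,6} D(V)={2,4,5}: no change => not a revision
Constraint 2 (V != X) on D(V)={2,4,5} D(X)={2,3,5}: no change => not a revision
Constraint 3 (X < W) on D(X)={2,3,5} D(W)={2,3,4,5,6}: W {2,3,4,5,6}->{3,4,5,6} => REVISION
Total revisions = 1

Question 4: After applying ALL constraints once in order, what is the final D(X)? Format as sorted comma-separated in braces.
Constraint 1 (W != V) on D(W)={2,3,4,5,6} D(V)={2,4,5}: no change
Constraint 2 (V != X) on D(V)={2,4,5} D(X)={2,3,5}: no change
Constraint 3 (X < W) on D(X)={2,3,5} D(W)={2,3,4,5,6}: W {2,3,4,5,6}->{3,4,5,6}
So after all 3 constraints: D(X) = {2,3,5}

Answer: {2,3,5}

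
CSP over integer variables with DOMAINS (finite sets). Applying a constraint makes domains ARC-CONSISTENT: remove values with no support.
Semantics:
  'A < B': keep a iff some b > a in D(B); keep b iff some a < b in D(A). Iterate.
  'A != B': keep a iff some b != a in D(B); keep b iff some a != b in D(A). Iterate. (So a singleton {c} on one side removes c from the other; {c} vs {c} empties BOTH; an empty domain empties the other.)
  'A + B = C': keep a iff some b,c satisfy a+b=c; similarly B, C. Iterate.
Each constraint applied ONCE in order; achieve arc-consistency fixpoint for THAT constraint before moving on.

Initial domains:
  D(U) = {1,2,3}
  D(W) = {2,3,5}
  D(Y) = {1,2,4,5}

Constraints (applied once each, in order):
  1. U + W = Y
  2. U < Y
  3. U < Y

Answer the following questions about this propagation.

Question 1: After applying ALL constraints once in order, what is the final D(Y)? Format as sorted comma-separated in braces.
Constraint 1 (U + W = Y) on D(U)={1,2,3} D(W)={2,3,5} D(Y)={1,2,4,5}: W {2,3,5}->{2,3}; Y {1,2,4,5}->{4,5}
Constraint 2 (U < Y) on D(U)={1,2,3} D(Y)={4,5}: no change
Constraint 3 (U < Y) on D(U)={1,2,3} D(Y)={4,5}: no change
So after all 3 constraints: D(Y) = {4,5}

Answer: {4,5}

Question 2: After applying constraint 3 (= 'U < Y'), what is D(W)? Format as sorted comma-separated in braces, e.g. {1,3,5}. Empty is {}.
Constraint 1 (U + W = Y) on D(U)={1,2,3} D(W)={2,3,5} D(Y)={1,2,4,5}: W {2,3,5}->{2,3}; Y {1,2,4,5}->{4,5}
Constraint 2 (U < Y) on D(U)={1,2,3} D(Y)={4,5}: no change
Constraint 3 (U < Y) on D(U)={1,2,3} D(Y)={4,5}: no change
So after constraint 3: D(W) = {2,3}

Answer: {2,3}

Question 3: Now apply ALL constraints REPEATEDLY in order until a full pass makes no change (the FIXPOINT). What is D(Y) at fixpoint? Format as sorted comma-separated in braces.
pass 0 (initial): D(Y)={1,2,4,5}
pass 1: W {2,3,5}->{2,3}; Y {1,2,4,5}->{4,5}
pass 2: no change
Fixpoint after 2 passes: D(Y) = {4,5}

Answer: {4,5}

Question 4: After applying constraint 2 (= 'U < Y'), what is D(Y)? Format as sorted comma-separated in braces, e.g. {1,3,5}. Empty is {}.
Answer: {4,5}

Derivation:
Constraint 1 (U + W = Y) on D(U)={1,2,3} D(W)={2,3,5} D(Y)={1,2,4,5}: W {2,3,5}->{2,3}; Y {1,2,4,5}->{4,5}
Constraint 2 (U < Y) on D(U)={1,2,3} D(Y)={4,5}: no change
So after constraint 2: D(Y) = {4,5}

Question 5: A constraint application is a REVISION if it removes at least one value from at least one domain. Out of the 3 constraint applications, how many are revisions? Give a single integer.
Constraint 1 (U + W = Y) on D(U)={1,2,3} D(W)={2,3,5} D(Y)={1,2,4,5}: W {2,3,5}->{2,3}; Y {1,2,4,5}->{4,5} => REVISION
Constraint 2 (U < Y) on D(U)={1,2,3} D(Y)={4,5}: no change => not a revision
Constraint 3 (U < Y) on D(U)={1,2,3} D(Y)={4,5}: no change => not a revision
Total revisions = 1

Answer: 1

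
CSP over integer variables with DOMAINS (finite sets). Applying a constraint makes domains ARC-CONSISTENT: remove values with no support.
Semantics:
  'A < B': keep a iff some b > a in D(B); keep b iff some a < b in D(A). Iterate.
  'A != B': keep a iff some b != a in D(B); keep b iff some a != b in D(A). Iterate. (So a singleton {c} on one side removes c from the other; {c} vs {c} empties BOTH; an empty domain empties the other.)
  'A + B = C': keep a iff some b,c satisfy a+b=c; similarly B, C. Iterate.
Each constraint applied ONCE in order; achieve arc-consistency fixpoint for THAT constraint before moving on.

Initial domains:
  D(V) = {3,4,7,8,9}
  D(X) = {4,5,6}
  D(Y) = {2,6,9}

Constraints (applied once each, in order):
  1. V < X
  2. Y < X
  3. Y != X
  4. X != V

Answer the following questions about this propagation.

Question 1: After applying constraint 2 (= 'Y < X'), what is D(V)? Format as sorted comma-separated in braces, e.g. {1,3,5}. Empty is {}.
Answer: {3,4}

Derivation:
Constraint 1 (V < X) on D(V)={3,4,7,8,9} D(X)={4,5,6}: V {3,4,7,8,9}->{3,4}
Constraint 2 (Y < X) on D(Y)={2,6,9} D(X)={4,5,6}: Y {2,6,9}->{2}
So after constraint 2: D(V) = {3,4}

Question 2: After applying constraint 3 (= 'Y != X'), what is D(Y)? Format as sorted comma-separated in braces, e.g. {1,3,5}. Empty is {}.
Constraint 1 (V < X) on D(V)={3,4,7,8,9} D(X)={4,5,6}: V {3,4,7,8,9}->{3,4}
Constraint 2 (Y < X) on D(Y)={2,6,9} D(X)={4,5,6}: Y {2,6,9}->{2}
Constraint 3 (Y != X) on D(Y)={2} D(X)={4,5,6}: no change
So after constraint 3: D(Y) = {2}

Answer: {2}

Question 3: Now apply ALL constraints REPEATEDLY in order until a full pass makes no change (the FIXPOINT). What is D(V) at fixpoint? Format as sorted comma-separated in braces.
pass 0 (initial): D(V)={3,4,7,8,9}
pass 1: V {3,4,7,8,9}->{3,4}; Y {2,6,9}->{2}
pass 2: no change
Fixpoint after 2 passes: D(V) = {3,4}

Answer: {3,4}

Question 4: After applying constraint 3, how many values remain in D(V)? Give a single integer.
Constraint 1 (V < X) on D(V)={3,4,7,8,9} D(X)={4,5,6}: V {3,4,7,8,9}->{3,4}
Constraint 2 (Y < X) on D(Y)={2,6,9} D(X)={4,5,6}: Y {2,6,9}->{2}
Constraint 3 (Y != X) on D(Y)={2} D(X)={4,5,6}: no change
So after constraint 3: D(V)={3,4}, size = 2

Answer: 2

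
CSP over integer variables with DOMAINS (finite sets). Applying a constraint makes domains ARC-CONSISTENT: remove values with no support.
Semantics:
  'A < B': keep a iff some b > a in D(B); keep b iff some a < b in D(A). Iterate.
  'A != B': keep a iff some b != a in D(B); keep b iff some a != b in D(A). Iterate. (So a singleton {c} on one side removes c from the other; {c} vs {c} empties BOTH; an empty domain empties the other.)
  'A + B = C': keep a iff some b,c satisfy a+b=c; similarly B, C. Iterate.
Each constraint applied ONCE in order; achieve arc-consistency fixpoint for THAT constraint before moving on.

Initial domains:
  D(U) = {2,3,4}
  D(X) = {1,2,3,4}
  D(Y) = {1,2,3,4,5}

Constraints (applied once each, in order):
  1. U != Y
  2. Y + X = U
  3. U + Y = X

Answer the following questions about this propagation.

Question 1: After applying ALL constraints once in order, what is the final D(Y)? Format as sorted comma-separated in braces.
Answer: {1}

Derivation:
Constraint 1 (U != Y) on D(U)={2,3,4} D(Y)={1,2,3,4,5}: no change
Constraint 2 (Y + X = U) on D(Y)={1,2,3,4,5} D(X)={1,2,3,4} D(U)={2,3,4}: Y {1,2,3,4,5}->{1,2,3}; X {1,2,3,4}->{1,2,3}
Constraint 3 (U + Y = X) on D(U)={2,3,4} D(Y)={1,2,3} D(X)={1,2,3}: U {2,3,4}->{2}; Y {1,2,3}->{1}; X {1,2,3}->{3}
So after all 3 constraints: D(Y) = {1}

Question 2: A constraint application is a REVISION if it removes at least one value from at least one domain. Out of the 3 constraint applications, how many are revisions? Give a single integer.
Answer: 2

Derivation:
Constraint 1 (U != Y) on D(U)={2,3,4} D(Y)={1,2,3,4,5}: no change => not a revision
Constraint 2 (Y + X = U) on D(Y)={1,2,3,4,5} D(X)={1,2,3,4} D(U)={2,3,4}: Y {1,2,3,4,5}->{1,2,3}; X {1,2,3,4}->{1,2,3} => REVISION
Constraint 3 (U + Y = X) on D(U)={2,3,4} D(Y)={1,2,3} D(X)={1,2,3}: U {2,3,4}->{2}; Y {1,2,3}->{1}; X {1,2,3}->{3} => REVISION
Total revisions = 2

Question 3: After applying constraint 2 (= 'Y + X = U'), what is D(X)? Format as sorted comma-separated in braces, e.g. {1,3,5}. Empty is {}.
Answer: {1,2,3}

Derivation:
Constraint 1 (U != Y) on D(U)={2,3,4} D(Y)={1,2,3,4,5}: no change
Constraint 2 (Y + X = U) on D(Y)={1,2,3,4,5} D(X)={1,2,3,4} D(U)={2,3,4}: Y {1,2,3,4,5}->{1,2,3}; X {1,2,3,4}->{1,2,3}
So after constraint 2: D(X) = {1,2,3}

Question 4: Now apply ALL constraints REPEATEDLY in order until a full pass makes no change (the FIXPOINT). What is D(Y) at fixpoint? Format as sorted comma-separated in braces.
pass 0 (initial): D(Y)={1,2,3,4,5}
pass 1: U {2,3,4}->{2}; X {1,2,3,4}->{3}; Y {1,2,3,4,5}->{1}
pass 2: U {2}->{}; X {3}->{}; Y {1}->{}
pass 3: no change
Fixpoint after 3 passes: D(Y) = {}

Answer: {}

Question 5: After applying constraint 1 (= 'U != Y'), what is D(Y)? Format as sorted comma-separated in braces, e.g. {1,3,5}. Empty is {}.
Answer: {1,2,3,4,5}

Derivation:
Constraint 1 (U != Y) on D(U)={2,3,4} D(Y)={1,2,3,4,5}: no change
So after constraint 1: D(Y) = {1,2,3,4,5}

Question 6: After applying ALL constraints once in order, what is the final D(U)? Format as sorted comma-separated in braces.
Answer: {2}

Derivation:
Constraint 1 (U != Y) on D(U)={2,3,4} D(Y)={1,2,3,4,5}: no change
Constraint 2 (Y + X = U) on D(Y)={1,2,3,4,5} D(X)={1,2,3,4} D(U)={2,3,4}: Y {1,2,3,4,5}->{1,2,3}; X {1,2,3,4}->{1,2,3}
Constraint 3 (U + Y = X) on D(U)={2,3,4} D(Y)={1,2,3} D(X)={1,2,3}: U {2,3,4}->{2}; Y {1,2,3}->{1}; X {1,2,3}->{3}
So after all 3 constraints: D(U) = {2}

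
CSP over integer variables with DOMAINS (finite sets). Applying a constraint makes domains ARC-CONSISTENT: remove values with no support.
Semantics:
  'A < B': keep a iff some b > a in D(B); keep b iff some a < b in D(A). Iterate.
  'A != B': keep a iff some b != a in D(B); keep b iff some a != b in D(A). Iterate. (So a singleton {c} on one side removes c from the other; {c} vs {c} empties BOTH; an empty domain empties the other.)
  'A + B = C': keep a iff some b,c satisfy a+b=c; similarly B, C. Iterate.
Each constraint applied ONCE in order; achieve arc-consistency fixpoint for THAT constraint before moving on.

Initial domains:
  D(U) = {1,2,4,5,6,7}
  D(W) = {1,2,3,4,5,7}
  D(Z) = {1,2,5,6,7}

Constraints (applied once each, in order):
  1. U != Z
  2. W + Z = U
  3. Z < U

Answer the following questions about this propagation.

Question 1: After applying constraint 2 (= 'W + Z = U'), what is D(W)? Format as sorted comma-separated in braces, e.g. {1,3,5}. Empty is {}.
Constraint 1 (U != Z) on D(U)={1,2,4,5,6,7} D(Z)={1,2,5,6,7}: no change
Constraint 2 (W + Z = U) on D(W)={1,2,3,4,5,7} D(Z)={1,2,5,6,7} D(U)={1,2,4,5,6,7}: W {1,2,3,4,5,7}->{1,2,3,4,5}; Z {1,2,5,6,7}->{1,2,5,6}; U {1,2,4,5,6,7}->{2,4,5,6,7}
So after constraint 2: D(W) = {1,2,3,4,5}

Answer: {1,2,3,4,5}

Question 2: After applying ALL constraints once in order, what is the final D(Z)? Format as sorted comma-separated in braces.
Constraint 1 (U != Z) on D(U)={1,2,4,5,6,7} D(Z)={1,2,5,6,7}: no change
Constraint 2 (W + Z = U) on D(W)={1,2,3,4,5,7} D(Z)={1,2,5,6,7} D(U)={1,2,4,5,6,7}: W {1,2,3,4,5,7}->{1,2,3,4,5}; Z {1,2,5,6,7}->{1,2,5,6}; U {1,2,4,5,6,7}->{2,4,5,6,7}
Constraint 3 (Z < U) on D(Z)={1,2,5,6} D(U)={2,4,5,6,7}: no change
So after all 3 constraints: D(Z) = {1,2,5,6}

Answer: {1,2,5,6}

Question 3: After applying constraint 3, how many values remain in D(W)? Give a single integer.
Constraint 1 (U != Z) on D(U)={1,2,4,5,6,7} D(Z)={1,2,5,6,7}: no change
Constraint 2 (W + Z = U) on D(W)={1,2,3,4,5,7} D(Z)={1,2,5,6,7} D(U)={1,2,4,5,6,7}: W {1,2,3,4,5,7}->{1,2,3,4,5}; Z {1,2,5,6,7}->{1,2,5,6}; U {1,2,4,5,6,7}->{2,4,5,6,7}
Constraint 3 (Z < U) on D(Z)={1,2,5,6} D(U)={2,4,5,6,7}: no change
So after constraint 3: D(W)={1,2,3,4,5}, size = 5

Answer: 5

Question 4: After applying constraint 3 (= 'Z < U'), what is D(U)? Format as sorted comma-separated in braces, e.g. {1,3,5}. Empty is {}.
Answer: {2,4,5,6,7}

Derivation:
Constraint 1 (U != Z) on D(U)={1,2,4,5,6,7} D(Z)={1,2,5,6,7}: no change
Constraint 2 (W + Z = U) on D(W)={1,2,3,4,5,7} D(Z)={1,2,5,6,7} D(U)={1,2,4,5,6,7}: W {1,2,3,4,5,7}->{1,2,3,4,5}; Z {1,2,5,6,7}->{1,2,5,6}; U {1,2,4,5,6,7}->{2,4,5,6,7}
Constraint 3 (Z < U) on D(Z)={1,2,5,6} D(U)={2,4,5,6,7}: no change
So after constraint 3: D(U) = {2,4,5,6,7}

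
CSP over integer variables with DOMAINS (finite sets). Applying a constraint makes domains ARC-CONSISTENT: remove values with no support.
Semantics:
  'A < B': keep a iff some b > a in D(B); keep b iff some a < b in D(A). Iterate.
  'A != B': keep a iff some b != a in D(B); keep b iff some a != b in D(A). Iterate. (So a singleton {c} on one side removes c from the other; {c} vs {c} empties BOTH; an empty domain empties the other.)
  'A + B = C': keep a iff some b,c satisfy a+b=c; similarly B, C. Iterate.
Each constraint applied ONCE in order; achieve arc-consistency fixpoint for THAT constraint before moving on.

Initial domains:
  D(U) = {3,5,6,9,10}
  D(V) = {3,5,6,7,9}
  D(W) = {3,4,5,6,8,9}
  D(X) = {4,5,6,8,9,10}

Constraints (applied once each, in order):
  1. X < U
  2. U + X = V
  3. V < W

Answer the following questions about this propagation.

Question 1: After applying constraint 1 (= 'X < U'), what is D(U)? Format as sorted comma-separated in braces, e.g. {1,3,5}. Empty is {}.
Answer: {5,6,9,10}

Derivation:
Constraint 1 (X < U) on D(X)={4,5,6,8,9,10} D(U)={3,5,6,9,10}: X {4,5,6,8,9,10}->{4,5,6,8,9}; U {3,5,6,9,10}->{5,6,9,10}
So after constraint 1: D(U) = {5,6,9,10}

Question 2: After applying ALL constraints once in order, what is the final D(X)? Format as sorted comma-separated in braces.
Constraint 1 (X < U) on D(X)={4,5,6,8,9,10} D(U)={3,5,6,9,10}: X {4,5,6,8,9,10}->{4,5,6,8,9}; U {3,5,6,9,10}->{5,6,9,10}
Constraint 2 (U + X = V) on D(U)={5,6,9,10} D(X)={4,5,6,8,9} D(V)={3,5,6,7,9}: U {5,6,9,10}->{5}; X {4,5,6,8,9}->{4}; V {3,5,6,7,9}->{9}
Constraint 3 (V < W) on D(V)={9} D(W)={3,4,5,6,8,9}: V {9}->{}; W {3,4,5,6,8,9}->{}
So after all 3 constraints: D(X) = {4}

Answer: {4}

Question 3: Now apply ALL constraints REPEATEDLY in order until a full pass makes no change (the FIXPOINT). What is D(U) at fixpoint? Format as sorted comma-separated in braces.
Answer: {}

Derivation:
pass 0 (initial): D(U)={3,5,6,9,10}
pass 1: U {3,5,6,9,10}->{5}; V {3,5,6,7,9}->{}; W {3,4,5,6,8,9}->{}; X {4,5,6,8,9,10}->{4}
pass 2: U {5}->{}; X {4}->{}
pass 3: no change
Fixpoint after 3 passes: D(U) = {}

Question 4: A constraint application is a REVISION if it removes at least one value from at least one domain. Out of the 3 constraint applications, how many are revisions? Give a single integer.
Answer: 3

Derivation:
Constraint 1 (X < U) on D(X)={4,5,6,8,9,10} D(U)={3,5,6,9,10}: X {4,5,6,8,9,10}->{4,5,6,8,9}; U {3,5,6,9,10}->{5,6,9,10} => REVISION
Constraint 2 (U + X = V) on D(U)={5,6,9,10} D(X)={4,5,6,8,9} D(V)={3,5,6,7,9}: U {5,6,9,10}->{5}; X {4,5,6,8,9}->{4}; V {3,5,6,7,9}->{9} => REVISION
Constraint 3 (V < W) on D(V)={9} D(W)={3,4,5,6,8,9}: V {9}->{}; W {3,4,5,6,8,9}->{} => REVISION
Total revisions = 3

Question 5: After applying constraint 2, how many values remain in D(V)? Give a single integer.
Constraint 1 (X < U) on D(X)={4,5,6,8,9,10} D(U)={3,5,6,9,10}: X {4,5,6,8,9,10}->{4,5,6,8,9}; U {3,5,6,9,10}->{5,6,9,10}
Constraint 2 (U + X = V) on D(U)={5,6,9,10} D(X)={4,5,6,8,9} D(V)={3,5,6,7,9}: U {5,6,9,10}->{5}; X {4,5,6,8,9}->{4}; V {3,5,6,7,9}->{9}
So after constraint 2: D(V)={9}, size = 1

Answer: 1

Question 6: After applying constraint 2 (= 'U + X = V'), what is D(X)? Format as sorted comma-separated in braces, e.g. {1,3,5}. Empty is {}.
Answer: {4}

Derivation:
Constraint 1 (X < U) on D(X)={4,5,6,8,9,10} D(U)={3,5,6,9,10}: X {4,5,6,8,9,10}->{4,5,6,8,9}; U {3,5,6,9,10}->{5,6,9,10}
Constraint 2 (U + X = V) on D(U)={5,6,9,10} D(X)={4,5,6,8,9} D(V)={3,5,6,7,9}: U {5,6,9,10}->{5}; X {4,5,6,8,9}->{4}; V {3,5,6,7,9}->{9}
So after constraint 2: D(X) = {4}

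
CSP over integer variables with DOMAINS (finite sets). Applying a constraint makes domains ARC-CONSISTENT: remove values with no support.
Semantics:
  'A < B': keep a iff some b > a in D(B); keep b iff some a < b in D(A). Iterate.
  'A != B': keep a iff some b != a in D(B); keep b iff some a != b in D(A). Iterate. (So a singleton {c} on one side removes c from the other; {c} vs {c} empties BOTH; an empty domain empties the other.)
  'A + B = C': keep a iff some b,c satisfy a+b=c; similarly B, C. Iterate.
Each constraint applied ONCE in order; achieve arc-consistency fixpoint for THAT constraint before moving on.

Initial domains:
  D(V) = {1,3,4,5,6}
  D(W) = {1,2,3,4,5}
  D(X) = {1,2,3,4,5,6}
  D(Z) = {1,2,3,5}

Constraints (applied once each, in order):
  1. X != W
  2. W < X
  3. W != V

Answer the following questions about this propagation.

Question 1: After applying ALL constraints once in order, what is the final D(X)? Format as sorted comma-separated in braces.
Answer: {2,3,4,5,6}

Derivation:
Constraint 1 (X != W) on D(X)={1,2,3,4,5,6} D(W)={1,2,3,4,5}: no change
Constraint 2 (W < X) on D(W)={1,2,3,4,5} D(X)={1,2,3,4,5,6}: X {1,2,3,4,5,6}->{2,3,4,5,6}
Constraint 3 (W != V) on D(W)={1,2,3,4,5} D(V)={1,3,4,5,6}: no change
So after all 3 constraints: D(X) = {2,3,4,5,6}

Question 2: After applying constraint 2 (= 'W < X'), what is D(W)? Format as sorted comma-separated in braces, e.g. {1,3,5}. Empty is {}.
Answer: {1,2,3,4,5}

Derivation:
Constraint 1 (X != W) on D(X)={1,2,3,4,5,6} D(W)={1,2,3,4,5}: no change
Constraint 2 (W < X) on D(W)={1,2,3,4,5} D(X)={1,2,3,4,5,6}: X {1,2,3,4,5,6}->{2,3,4,5,6}
So after constraint 2: D(W) = {1,2,3,4,5}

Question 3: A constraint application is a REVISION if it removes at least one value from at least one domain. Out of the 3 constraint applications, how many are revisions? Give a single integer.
Answer: 1

Derivation:
Constraint 1 (X != W) on D(X)={1,2,3,4,5,6} D(W)={1,2,3,4,5}: no change => not a revision
Constraint 2 (W < X) on D(W)={1,2,3,4,5} D(X)={1,2,3,4,5,6}: X {1,2,3,4,5,6}->{2,3,4,5,6} => REVISION
Constraint 3 (W != V) on D(W)={1,2,3,4,5} D(V)={1,3,4,5,6}: no change => not a revision
Total revisions = 1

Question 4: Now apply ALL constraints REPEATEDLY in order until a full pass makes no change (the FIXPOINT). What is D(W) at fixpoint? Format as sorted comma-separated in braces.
pass 0 (initial): D(W)={1,2,3,4,5}
pass 1: X {1,2,3,4,5,6}->{2,3,4,5,6}
pass 2: no change
Fixpoint after 2 passes: D(W) = {1,2,3,4,5}

Answer: {1,2,3,4,5}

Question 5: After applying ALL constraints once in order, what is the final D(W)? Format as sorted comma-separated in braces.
Answer: {1,2,3,4,5}

Derivation:
Constraint 1 (X != W) on D(X)={1,2,3,4,5,6} D(W)={1,2,3,4,5}: no change
Constraint 2 (W < X) on D(W)={1,2,3,4,5} D(X)={1,2,3,4,5,6}: X {1,2,3,4,5,6}->{2,3,4,5,6}
Constraint 3 (W != V) on D(W)={1,2,3,4,5} D(V)={1,3,4,5,6}: no change
So after all 3 constraints: D(W) = {1,2,3,4,5}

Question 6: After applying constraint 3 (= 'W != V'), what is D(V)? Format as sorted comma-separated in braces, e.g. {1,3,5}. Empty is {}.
Constraint 1 (X != W) on D(X)={1,2,3,4,5,6} D(W)={1,2,3,4,5}: no change
Constraint 2 (W < X) on D(W)={1,2,3,4,5} D(X)={1,2,3,4,5,6}: X {1,2,3,4,5,6}->{2,3,4,5,6}
Constraint 3 (W != V) on D(W)={1,2,3,4,5} D(V)={1,3,4,5,6}: no change
So after constraint 3: D(V) = {1,3,4,5,6}

Answer: {1,3,4,5,6}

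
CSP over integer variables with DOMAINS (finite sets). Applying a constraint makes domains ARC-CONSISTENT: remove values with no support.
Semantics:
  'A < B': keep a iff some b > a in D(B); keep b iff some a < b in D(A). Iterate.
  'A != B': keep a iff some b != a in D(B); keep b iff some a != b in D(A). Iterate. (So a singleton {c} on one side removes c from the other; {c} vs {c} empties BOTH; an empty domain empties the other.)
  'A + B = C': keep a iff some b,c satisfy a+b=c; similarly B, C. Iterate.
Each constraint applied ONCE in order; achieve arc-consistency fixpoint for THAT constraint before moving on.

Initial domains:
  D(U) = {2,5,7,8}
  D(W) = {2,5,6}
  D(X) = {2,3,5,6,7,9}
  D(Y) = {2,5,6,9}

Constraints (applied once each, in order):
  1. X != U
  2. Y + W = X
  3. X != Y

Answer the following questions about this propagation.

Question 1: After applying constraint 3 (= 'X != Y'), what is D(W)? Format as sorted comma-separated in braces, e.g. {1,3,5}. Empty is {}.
Answer: {2,5}

Derivation:
Constraint 1 (X != U) on D(X)={2,3,5,6,7,9} D(U)={2,5,7,8}: no change
Constraint 2 (Y + W = X) on D(Y)={2,5,6,9} D(W)={2,5,6} D(X)={2,3,5,6,7,9}: Y {2,5,6,9}->{2,5}; W {2,5,6}->{2,5}; X {2,3,5,6,7,9}->{7}
Constraint 3 (X != Y) on D(X)={7} D(Y)={2,5}: no change
So after constraint 3: D(W) = {2,5}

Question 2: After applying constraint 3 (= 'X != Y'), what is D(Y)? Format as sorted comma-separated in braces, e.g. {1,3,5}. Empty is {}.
Answer: {2,5}

Derivation:
Constraint 1 (X != U) on D(X)={2,3,5,6,7,9} D(U)={2,5,7,8}: no change
Constraint 2 (Y + W = X) on D(Y)={2,5,6,9} D(W)={2,5,6} D(X)={2,3,5,6,7,9}: Y {2,5,6,9}->{2,5}; W {2,5,6}->{2,5}; X {2,3,5,6,7,9}->{7}
Constraint 3 (X != Y) on D(X)={7} D(Y)={2,5}: no change
So after constraint 3: D(Y) = {2,5}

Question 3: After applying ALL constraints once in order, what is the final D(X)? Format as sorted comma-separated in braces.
Constraint 1 (X != U) on D(X)={2,3,5,6,7,9} D(U)={2,5,7,8}: no change
Constraint 2 (Y + W = X) on D(Y)={2,5,6,9} D(W)={2,5,6} D(X)={2,3,5,6,7,9}: Y {2,5,6,9}->{2,5}; W {2,5,6}->{2,5}; X {2,3,5,6,7,9}->{7}
Constraint 3 (X != Y) on D(X)={7} D(Y)={2,5}: no change
So after all 3 constraints: D(X) = {7}

Answer: {7}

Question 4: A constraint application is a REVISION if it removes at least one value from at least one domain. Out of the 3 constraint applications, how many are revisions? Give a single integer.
Answer: 1

Derivation:
Constraint 1 (X != U) on D(X)={2,3,5,6,7,9} D(U)={2,5,7,8}: no change => not a revision
Constraint 2 (Y + W = X) on D(Y)={2,5,6,9} D(W)={2,5,6} D(X)={2,3,5,6,7,9}: Y {2,5,6,9}->{2,5}; W {2,5,6}->{2,5}; X {2,3,5,6,7,9}->{7} => REVISION
Constraint 3 (X != Y) on D(X)={7} D(Y)={2,5}: no change => not a revision
Total revisions = 1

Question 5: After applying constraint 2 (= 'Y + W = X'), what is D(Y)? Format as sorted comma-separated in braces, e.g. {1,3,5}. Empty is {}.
Answer: {2,5}

Derivation:
Constraint 1 (X != U) on D(X)={2,3,5,6,7,9} D(U)={2,5,7,8}: no change
Constraint 2 (Y + W = X) on D(Y)={2,5,6,9} D(W)={2,5,6} D(X)={2,3,5,6,7,9}: Y {2,5,6,9}->{2,5}; W {2,5,6}->{2,5}; X {2,3,5,6,7,9}->{7}
So after constraint 2: D(Y) = {2,5}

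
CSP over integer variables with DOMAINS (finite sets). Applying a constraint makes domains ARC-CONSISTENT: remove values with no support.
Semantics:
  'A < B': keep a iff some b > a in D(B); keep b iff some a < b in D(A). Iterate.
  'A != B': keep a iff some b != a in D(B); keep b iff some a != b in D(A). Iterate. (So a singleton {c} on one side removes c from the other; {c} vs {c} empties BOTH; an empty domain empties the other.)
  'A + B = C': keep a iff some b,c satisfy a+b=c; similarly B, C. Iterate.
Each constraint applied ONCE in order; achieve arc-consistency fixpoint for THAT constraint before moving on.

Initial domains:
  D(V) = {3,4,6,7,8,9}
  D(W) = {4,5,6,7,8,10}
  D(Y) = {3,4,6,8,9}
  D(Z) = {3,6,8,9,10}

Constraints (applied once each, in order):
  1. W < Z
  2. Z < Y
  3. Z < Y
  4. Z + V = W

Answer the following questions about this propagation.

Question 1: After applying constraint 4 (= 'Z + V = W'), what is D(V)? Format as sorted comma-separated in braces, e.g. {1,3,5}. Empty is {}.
Answer: {}

Derivation:
Constraint 1 (W < Z) on D(W)={4,5,6,7,8,10} D(Z)={3,6,8,9,10}: W {4,5,6,7,8,10}->{4,5,6,7,8}; Z {3,6,8,9,10}->{6,8,9,10}
Constraint 2 (Z < Y) on D(Z)={6,8,9,10} D(Y)={3,4,6,8,9}: Z {6,8,9,10}->{6,8}; Y {3,4,6,8,9}->{8,9}
Constraint 3 (Z < Y) on D(Z)={6,8} D(Y)={8,9}: no change
Constraint 4 (Z + V = W) on D(Z)={6,8} D(V)={3,4,6,7,8,9} D(W)={4,5,6,7,8}: Z {6,8}->{}; V {3,4,6,7,8,9}->{}; W {4,5,6,7,8}->{}
So after constraint 4: D(V) = {}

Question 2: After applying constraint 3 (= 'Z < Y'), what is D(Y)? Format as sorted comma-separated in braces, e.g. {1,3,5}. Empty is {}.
Constraint 1 (W < Z) on D(W)={4,5,6,7,8,10} D(Z)={3,6,8,9,10}: W {4,5,6,7,8,10}->{4,5,6,7,8}; Z {3,6,8,9,10}->{6,8,9,10}
Constraint 2 (Z < Y) on D(Z)={6,8,9,10} D(Y)={3,4,6,8,9}: Z {6,8,9,10}->{6,8}; Y {3,4,6,8,9}->{8,9}
Constraint 3 (Z < Y) on D(Z)={6,8} D(Y)={8,9}: no change
So after constraint 3: D(Y) = {8,9}

Answer: {8,9}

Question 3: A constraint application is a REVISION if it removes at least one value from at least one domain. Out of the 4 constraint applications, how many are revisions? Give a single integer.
Constraint 1 (W < Z) on D(W)={4,5,6,7,8,10} D(Z)={3,6,8,9,10}: W {4,5,6,7,8,10}->{4,5,6,7,8}; Z {3,6,8,9,10}->{6,8,9,10} => REVISION
Constraint 2 (Z < Y) on D(Z)={6,8,9,10} D(Y)={3,4,6,8,9}: Z {6,8,9,10}->{6,8}; Y {3,4,6,8,9}->{8,9} => REVISION
Constraint 3 (Z < Y) on D(Z)={6,8} D(Y)={8,9}: no change => not a revision
Constraint 4 (Z + V = W) on D(Z)={6,8} D(V)={3,4,6,7,8,9} D(W)={4,5,6,7,8}: Z {6,8}->{}; V {3,4,6,7,8,9}->{}; W {4,5,6,7,8}->{} => REVISION
Total revisions = 3

Answer: 3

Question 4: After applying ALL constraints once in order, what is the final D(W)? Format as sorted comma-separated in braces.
Answer: {}

Derivation:
Constraint 1 (W < Z) on D(W)={4,5,6,7,8,10} D(Z)={3,6,8,9,10}: W {4,5,6,7,8,10}->{4,5,6,7,8}; Z {3,6,8,9,10}->{6,8,9,10}
Constraint 2 (Z < Y) on D(Z)={6,8,9,10} D(Y)={3,4,6,8,9}: Z {6,8,9,10}->{6,8}; Y {3,4,6,8,9}->{8,9}
Constraint 3 (Z < Y) on D(Z)={6,8} D(Y)={8,9}: no change
Constraint 4 (Z + V = W) on D(Z)={6,8} D(V)={3,4,6,7,8,9} D(W)={4,5,6,7,8}: Z {6,8}->{}; V {3,4,6,7,8,9}->{}; W {4,5,6,7,8}->{}
So after all 4 constraints: D(W) = {}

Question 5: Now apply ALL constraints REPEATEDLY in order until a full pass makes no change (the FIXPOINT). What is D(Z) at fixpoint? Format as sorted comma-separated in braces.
pass 0 (initial): D(Z)={3,6,8,9,10}
pass 1: V {3,4,6,7,8,9}->{}; W {4,5,6,7,8,10}->{}; Y {3,4,6,8,9}->{8,9}; Z {3,6,8,9,10}->{}
pass 2: Y {8,9}->{}
pass 3: no change
Fixpoint after 3 passes: D(Z) = {}

Answer: {}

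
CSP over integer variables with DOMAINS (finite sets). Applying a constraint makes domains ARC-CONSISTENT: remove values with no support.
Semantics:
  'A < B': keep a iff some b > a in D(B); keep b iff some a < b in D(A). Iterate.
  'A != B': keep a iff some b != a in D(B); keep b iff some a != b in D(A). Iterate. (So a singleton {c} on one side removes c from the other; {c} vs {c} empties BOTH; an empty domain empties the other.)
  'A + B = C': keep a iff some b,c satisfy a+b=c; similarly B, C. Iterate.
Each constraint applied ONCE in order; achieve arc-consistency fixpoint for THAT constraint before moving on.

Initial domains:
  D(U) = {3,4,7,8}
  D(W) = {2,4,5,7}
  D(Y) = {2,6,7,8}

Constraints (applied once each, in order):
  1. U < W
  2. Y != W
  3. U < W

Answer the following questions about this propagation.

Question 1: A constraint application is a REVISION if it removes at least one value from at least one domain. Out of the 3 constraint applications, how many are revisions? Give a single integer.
Answer: 1

Derivation:
Constraint 1 (U < W) on D(U)={3,4,7,8} D(W)={2,4,5,7}: U {3,4,7,8}->{3,4}; W {2,4,5,7}->{4,5,7} => REVISION
Constraint 2 (Y != W) on D(Y)={2,6,7,8} D(W)={4,5,7}: no change => not a revision
Constraint 3 (U < W) on D(U)={3,4} D(W)={4,5,7}: no change => not a revision
Total revisions = 1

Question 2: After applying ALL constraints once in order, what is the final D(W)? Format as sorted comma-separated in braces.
Answer: {4,5,7}

Derivation:
Constraint 1 (U < W) on D(U)={3,4,7,8} D(W)={2,4,5,7}: U {3,4,7,8}->{3,4}; W {2,4,5,7}->{4,5,7}
Constraint 2 (Y != W) on D(Y)={2,6,7,8} D(W)={4,5,7}: no change
Constraint 3 (U < W) on D(U)={3,4} D(W)={4,5,7}: no change
So after all 3 constraints: D(W) = {4,5,7}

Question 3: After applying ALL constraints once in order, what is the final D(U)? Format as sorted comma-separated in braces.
Constraint 1 (U < W) on D(U)={3,4,7,8} D(W)={2,4,5,7}: U {3,4,7,8}->{3,4}; W {2,4,5,7}->{4,5,7}
Constraint 2 (Y != W) on D(Y)={2,6,7,8} D(W)={4,5,7}: no change
Constraint 3 (U < W) on D(U)={3,4} D(W)={4,5,7}: no change
So after all 3 constraints: D(U) = {3,4}

Answer: {3,4}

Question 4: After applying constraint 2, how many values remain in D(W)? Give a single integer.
Answer: 3

Derivation:
Constraint 1 (U < W) on D(U)={3,4,7,8} D(W)={2,4,5,7}: U {3,4,7,8}->{3,4}; W {2,4,5,7}->{4,5,7}
Constraint 2 (Y != W) on D(Y)={2,6,7,8} D(W)={4,5,7}: no change
So after constraint 2: D(W)={4,5,7}, size = 3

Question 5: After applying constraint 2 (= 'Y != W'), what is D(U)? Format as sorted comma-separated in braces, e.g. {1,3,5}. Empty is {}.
Constraint 1 (U < W) on D(U)={3,4,7,8} D(W)={2,4,5,7}: U {3,4,7,8}->{3,4}; W {2,4,5,7}->{4,5,7}
Constraint 2 (Y != W) on D(Y)={2,6,7,8} D(W)={4,5,7}: no change
So after constraint 2: D(U) = {3,4}

Answer: {3,4}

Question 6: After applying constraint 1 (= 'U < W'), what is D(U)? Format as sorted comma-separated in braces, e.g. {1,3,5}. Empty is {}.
Constraint 1 (U < W) on D(U)={3,4,7,8} D(W)={2,4,5,7}: U {3,4,7,8}->{3,4}; W {2,4,5,7}->{4,5,7}
So after constraint 1: D(U) = {3,4}

Answer: {3,4}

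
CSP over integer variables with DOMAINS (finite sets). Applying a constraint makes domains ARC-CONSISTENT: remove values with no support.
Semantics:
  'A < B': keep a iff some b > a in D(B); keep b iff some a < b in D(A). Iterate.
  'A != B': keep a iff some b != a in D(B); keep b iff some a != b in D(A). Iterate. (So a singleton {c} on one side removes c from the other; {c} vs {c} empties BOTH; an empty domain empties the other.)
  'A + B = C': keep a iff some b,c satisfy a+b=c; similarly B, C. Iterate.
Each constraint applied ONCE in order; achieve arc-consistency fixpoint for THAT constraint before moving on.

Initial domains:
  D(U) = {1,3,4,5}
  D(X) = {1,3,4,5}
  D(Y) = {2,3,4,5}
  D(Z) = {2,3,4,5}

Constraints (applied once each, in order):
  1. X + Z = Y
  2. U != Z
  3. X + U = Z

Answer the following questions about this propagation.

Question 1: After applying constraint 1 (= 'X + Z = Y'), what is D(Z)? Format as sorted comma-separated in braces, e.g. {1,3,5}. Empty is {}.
Constraint 1 (X + Z = Y) on D(X)={1,3,4,5} D(Z)={2,3,4,5} D(Y)={2,3,4,5}: X {1,3,4,5}->{1,3}; Z {2,3,4,5}->{2,3,4}; Y {2,3,4,5}->{3,4,5}
So after constraint 1: D(Z) = {2,3,4}

Answer: {2,3,4}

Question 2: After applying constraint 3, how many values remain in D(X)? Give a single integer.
Answer: 2

Derivation:
Constraint 1 (X + Z = Y) on D(X)={1,3,4,5} D(Z)={2,3,4,5} D(Y)={2,3,4,5}: X {1,3,4,5}->{1,3}; Z {2,3,4,5}->{2,3,4}; Y {2,3,4,5}->{3,4,5}
Constraint 2 (U != Z) on D(U)={1,3,4,5} D(Z)={2,3,4}: no change
Constraint 3 (X + U = Z) on D(X)={1,3} D(U)={1,3,4,5} D(Z)={2,3,4}: U {1,3,4,5}->{1,3}; Z {2,3,4}->{2,4}
So after constraint 3: D(X)={1,3}, size = 2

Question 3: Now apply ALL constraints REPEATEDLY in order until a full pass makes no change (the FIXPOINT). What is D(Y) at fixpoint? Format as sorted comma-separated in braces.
pass 0 (initial): D(Y)={2,3,4,5}
pass 1: U {1,3,4,5}->{1,3}; X {1,3,4,5}->{1,3}; Y {2,3,4,5}->{3,4,5}; Z {2,3,4,5}->{2,4}
pass 2: Y {3,4,5}->{3,5}
pass 3: no change
Fixpoint after 3 passes: D(Y) = {3,5}

Answer: {3,5}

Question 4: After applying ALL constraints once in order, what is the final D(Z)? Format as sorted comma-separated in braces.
Answer: {2,4}

Derivation:
Constraint 1 (X + Z = Y) on D(X)={1,3,4,5} D(Z)={2,3,4,5} D(Y)={2,3,4,5}: X {1,3,4,5}->{1,3}; Z {2,3,4,5}->{2,3,4}; Y {2,3,4,5}->{3,4,5}
Constraint 2 (U != Z) on D(U)={1,3,4,5} D(Z)={2,3,4}: no change
Constraint 3 (X + U = Z) on D(X)={1,3} D(U)={1,3,4,5} D(Z)={2,3,4}: U {1,3,4,5}->{1,3}; Z {2,3,4}->{2,4}
So after all 3 constraints: D(Z) = {2,4}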